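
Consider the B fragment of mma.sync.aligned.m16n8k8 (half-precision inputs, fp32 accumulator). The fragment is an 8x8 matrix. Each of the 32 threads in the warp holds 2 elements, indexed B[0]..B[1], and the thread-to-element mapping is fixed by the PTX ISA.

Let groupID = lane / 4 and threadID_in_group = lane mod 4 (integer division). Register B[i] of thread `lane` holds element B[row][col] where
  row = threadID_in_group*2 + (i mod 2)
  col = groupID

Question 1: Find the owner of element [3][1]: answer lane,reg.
5,1

c=1→G=1  r=3→T=1,p=1
L=1*4+1=5  i=1=1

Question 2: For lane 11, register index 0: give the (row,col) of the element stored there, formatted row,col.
lane 11→11/4=2, 11 mod 4=3
i=0  r:2·3+0→6  c:2

6,2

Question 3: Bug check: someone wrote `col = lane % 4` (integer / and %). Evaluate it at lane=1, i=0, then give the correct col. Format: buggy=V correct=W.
`lane % 4`[1,0]=>1
lane 1=>1/4=0, 1 mod 4=1
i=0  r:2·1+0=>2  c:0
col: 1 vs 0

buggy=1 correct=0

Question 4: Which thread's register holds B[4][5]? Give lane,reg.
c=5→G=5  r=4→T=2,p=0
L=5*4+2=22  i=0=0

22,0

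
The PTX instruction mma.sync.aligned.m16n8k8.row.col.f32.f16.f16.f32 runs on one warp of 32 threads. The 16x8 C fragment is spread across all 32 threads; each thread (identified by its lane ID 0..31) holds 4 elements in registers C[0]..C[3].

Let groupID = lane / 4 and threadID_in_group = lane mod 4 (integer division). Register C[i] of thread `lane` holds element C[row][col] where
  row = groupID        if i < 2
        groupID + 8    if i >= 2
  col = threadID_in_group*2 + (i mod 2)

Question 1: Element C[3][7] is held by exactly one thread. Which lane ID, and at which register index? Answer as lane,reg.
15,1

r=3->g=3,rb=0  c=7->t=3,b0=1
L=3*4+3=15  i=0*2+1=1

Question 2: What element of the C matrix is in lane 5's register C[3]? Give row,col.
9,3

lane 5⇒5/4=1, 5 mod 4=1
i=3  r:1+8⇒9  c:2·1+1⇒3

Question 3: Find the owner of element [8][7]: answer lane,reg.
r=8⇒gr=0,Rb=1  c=7⇒th=3,odd=1
L=0*4+3=3  i=1*2+1=3

3,3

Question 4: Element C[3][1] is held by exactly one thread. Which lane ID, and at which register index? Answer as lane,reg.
12,1

r=3⇒gr=3,Rb=0  c=1⇒th=0,odd=1
L=3*4+0=12  i=0*2+1=1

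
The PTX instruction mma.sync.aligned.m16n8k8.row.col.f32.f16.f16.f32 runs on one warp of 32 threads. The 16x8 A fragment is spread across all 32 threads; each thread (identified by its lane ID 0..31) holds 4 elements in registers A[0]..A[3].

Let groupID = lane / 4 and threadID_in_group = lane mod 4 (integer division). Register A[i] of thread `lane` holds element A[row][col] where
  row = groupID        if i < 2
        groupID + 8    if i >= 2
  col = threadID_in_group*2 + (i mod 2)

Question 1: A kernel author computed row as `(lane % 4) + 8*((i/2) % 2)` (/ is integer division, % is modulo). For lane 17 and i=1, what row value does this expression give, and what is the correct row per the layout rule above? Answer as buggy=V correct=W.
buggy=1 correct=4

`(lane % 4) + 8*((i/2) % 2)`[17,1]=>1
17: grp=4,tig=1
[1] (4+0,1*2+1) = (4,3)
row: 1 vs 4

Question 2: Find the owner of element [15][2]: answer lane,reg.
29,2

r=15⇒gr=7,Rb=1  c=2⇒th=1,odd=0
L=7*4+1=29  i=1*2+0=2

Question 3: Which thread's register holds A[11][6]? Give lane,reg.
r=11->g=3,rb=1  c=6->t=3,b0=0
L=3*4+3=15  i=1*2+0=2

15,2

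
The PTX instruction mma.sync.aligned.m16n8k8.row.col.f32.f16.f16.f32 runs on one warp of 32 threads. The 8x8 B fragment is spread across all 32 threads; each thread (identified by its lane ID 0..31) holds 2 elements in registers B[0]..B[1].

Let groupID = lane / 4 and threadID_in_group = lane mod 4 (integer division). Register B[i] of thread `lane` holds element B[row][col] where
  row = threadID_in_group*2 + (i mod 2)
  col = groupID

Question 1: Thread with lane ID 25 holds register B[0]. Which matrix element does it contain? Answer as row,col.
lane 25: gr=6 (25/4), th=1 (25%4)
i=0: r=1*2+0=2, c=gr=6

2,6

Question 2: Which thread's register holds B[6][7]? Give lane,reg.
c=7⇒gr=7  r=6⇒th=3,odd=0
L=7*4+3=31  i=0=0

31,0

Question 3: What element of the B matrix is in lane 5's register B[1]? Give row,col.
lane 5: gid=1 (5/4), tid=1 (5%4)
i=1: r=1*2+1=3, c=gid=1

3,1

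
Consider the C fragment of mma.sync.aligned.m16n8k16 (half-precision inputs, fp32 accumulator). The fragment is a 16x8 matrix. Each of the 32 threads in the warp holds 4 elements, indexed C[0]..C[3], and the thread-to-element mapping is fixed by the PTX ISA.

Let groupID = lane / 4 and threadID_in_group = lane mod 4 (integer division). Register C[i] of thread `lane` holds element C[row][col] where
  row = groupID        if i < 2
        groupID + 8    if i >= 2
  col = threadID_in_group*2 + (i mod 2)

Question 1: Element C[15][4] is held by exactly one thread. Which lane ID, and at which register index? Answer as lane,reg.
30,2

r: 15->gid=7,r8=1  c: 4->tid=2,i&1=0
L=7*4+2=30  i=1*2+0=2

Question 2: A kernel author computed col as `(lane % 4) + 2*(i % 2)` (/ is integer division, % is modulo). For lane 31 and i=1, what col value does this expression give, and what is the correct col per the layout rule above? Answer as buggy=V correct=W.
buggy=5 correct=7

`(lane % 4) + 2*(i % 2)`[31,1]=>5
lane 31: grp=7 (31/4), tig=3 (31%4)
i=1: r=7+0=7, c=3*2+1=7
col: 5 vs 7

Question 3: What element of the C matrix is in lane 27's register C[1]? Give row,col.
lane 27: grp=6 (27/4), tig=3 (27%4)
i=1: r=6+0=6, c=3*2+1=7

6,7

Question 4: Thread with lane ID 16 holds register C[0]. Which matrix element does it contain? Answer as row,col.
4,0

lane 16⇒16/4=4, 16 mod 4=0
i=0  r:4+0⇒4  c:2·0+0⇒0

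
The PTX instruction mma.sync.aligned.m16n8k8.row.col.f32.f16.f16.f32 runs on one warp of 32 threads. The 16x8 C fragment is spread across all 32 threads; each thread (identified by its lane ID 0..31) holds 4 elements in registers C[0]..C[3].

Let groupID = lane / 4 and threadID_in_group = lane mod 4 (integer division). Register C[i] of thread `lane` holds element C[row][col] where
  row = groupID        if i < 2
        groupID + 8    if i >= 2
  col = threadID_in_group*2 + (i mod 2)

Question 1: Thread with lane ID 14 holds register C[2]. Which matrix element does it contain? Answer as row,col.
11,4

L=14->g=14>>2=3, t=14&3=2
[2]->row 3+8=11  col 2·2+0=4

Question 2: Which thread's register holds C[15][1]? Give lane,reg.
28,3

r: 15->gid=7,r8=1  c: 1->tid=0,i&1=1
L=7*4+0=28  i=1*2+1=3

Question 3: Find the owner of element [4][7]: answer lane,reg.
19,1

r=4⇒gr=4,Rb=0  c=7⇒th=3,odd=1
L=4*4+3=19  i=0*2+1=1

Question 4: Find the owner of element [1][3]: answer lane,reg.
r: 1->gid=1,r8=0  c: 3->tid=1,i&1=1
L=1*4+1=5  i=0*2+1=1

5,1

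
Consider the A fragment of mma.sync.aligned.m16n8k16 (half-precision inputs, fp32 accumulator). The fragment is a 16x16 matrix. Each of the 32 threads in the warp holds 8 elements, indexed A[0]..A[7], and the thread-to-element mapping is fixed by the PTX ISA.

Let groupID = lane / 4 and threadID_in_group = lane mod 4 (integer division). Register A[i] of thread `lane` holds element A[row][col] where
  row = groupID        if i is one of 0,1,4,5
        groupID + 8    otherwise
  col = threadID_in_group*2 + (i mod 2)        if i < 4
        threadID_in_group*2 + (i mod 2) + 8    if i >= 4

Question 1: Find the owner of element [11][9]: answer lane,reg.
12,7

r:11=>grp=3,rB=1  c:9=>cB=1,tig=0,lo=1
L=3*4+0=12  i=1*4+1*2+1=7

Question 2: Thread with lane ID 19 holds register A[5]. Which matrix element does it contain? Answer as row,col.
4,15

L=19=>grp=19>>2=4, tig=19&3=3
[5]=>row 4+0=4  col 3·2+1+8=15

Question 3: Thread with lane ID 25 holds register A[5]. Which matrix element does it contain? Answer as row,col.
6,11

lane 25->25/4=6, 25 mod 4=1
i=5  r:6+0->6  c:2·1+1+8->11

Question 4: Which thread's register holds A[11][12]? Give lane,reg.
14,6

r=11->g=3,rb=1  c=12->cb=1,t=2,b0=0
L=3*4+2=14  i=1*4+1*2+0=6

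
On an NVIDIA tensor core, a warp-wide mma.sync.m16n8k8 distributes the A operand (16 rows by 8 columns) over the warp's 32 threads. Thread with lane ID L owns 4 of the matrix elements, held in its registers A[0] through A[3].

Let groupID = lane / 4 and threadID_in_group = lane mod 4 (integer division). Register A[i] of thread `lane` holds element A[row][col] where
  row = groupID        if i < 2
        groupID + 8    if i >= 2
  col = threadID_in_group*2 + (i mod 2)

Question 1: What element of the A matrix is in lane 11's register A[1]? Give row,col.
2,7

lane 11⇒11/4=2, 11 mod 4=3
i=1  r:2+0⇒2  c:2·3+1⇒7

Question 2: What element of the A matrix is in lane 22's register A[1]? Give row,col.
5,5

L=22⇒gr=22>>2=5, th=22&3=2
[1]⇒row 5+0=5  col 2·2+1=5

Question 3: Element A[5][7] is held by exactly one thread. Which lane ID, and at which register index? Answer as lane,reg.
r=5->g=5,rb=0  c=7->t=3,b0=1
L=5*4+3=23  i=0*2+1=1

23,1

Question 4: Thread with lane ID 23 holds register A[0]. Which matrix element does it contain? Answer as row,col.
lane 23: gid=5 (23/4), tid=3 (23%4)
i=0: r=5+0=5, c=3*2+0=6

5,6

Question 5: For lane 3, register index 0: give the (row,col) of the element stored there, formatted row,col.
0,6

lane 3: gr=0 (3/4), th=3 (3%4)
i=0: r=0+0=0, c=3*2+0=6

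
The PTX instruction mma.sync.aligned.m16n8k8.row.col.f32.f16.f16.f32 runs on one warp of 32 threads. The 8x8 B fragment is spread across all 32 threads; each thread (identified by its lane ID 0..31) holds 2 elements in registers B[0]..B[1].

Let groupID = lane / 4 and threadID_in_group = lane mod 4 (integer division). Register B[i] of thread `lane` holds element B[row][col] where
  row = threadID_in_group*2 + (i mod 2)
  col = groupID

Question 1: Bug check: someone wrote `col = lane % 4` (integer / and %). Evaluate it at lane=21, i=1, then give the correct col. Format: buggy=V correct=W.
buggy=1 correct=5

`lane % 4`[21,1]⇒1
lane 21: gr=5 (21/4), th=1 (21%4)
i=1: r=1*2+1=3, c=gr=5
col: 1 vs 5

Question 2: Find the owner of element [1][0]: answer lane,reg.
c=0⇒gr=0  r=1⇒th=0,odd=1
L=0*4+0=0  i=1=1

0,1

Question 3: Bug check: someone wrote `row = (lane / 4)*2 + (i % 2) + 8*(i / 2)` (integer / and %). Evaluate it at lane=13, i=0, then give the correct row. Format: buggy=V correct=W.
buggy=6 correct=2

`(lane / 4)*2 + (i % 2) + 8*(i / 2)`[13,0]->6
lane 13->13/4=3, 13 mod 4=1
i=0  r:2·1+0->2  c:3
row: 6 vs 2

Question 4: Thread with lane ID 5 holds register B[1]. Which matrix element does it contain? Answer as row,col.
lane 5: G=1 (5/4), T=1 (5%4)
i=1: r=1*2+1=3, c=G=1

3,1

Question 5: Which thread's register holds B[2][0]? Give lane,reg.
c:0=>grp=0  r:2=>tig=1,lo=0
L=0*4+1=1  i=0=0

1,0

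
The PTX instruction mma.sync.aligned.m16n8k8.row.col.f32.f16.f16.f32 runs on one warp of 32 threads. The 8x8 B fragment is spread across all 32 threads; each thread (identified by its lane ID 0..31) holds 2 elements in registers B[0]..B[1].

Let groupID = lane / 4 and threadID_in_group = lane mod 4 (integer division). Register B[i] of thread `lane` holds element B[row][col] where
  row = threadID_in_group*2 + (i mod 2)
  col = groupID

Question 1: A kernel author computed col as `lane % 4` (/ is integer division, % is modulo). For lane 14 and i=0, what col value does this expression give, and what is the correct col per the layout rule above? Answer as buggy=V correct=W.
`lane % 4`[14,0]⇒2
14: gr=3,th=2
[0] (2*2+0,3) = (4,3)
col: 2 vs 3

buggy=2 correct=3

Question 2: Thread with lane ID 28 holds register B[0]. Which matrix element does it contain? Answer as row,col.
lane 28=>28/4=7, 28 mod 4=0
i=0  r:2·0+0=>0  c:7

0,7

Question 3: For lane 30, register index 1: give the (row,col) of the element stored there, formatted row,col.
30: gr=7,th=2
[1] (2*2+1,7) = (5,7)

5,7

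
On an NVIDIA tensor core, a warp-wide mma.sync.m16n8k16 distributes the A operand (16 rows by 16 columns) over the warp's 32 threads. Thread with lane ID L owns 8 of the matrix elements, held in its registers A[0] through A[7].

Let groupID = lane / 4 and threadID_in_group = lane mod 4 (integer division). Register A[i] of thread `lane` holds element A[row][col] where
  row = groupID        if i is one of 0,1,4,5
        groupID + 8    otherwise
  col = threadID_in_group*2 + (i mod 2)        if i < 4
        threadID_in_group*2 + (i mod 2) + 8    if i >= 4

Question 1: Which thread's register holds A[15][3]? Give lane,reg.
r:15=>grp=7,rB=1  c:3=>cB=0,tig=1,lo=1
L=7*4+1=29  i=0*4+1*2+1=3

29,3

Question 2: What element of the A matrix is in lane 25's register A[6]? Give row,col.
25: g=6,t=1
[6] (6+8,1*2+0+8) = (14,10)

14,10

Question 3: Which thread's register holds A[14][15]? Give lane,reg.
27,7

r=14->g=6,rb=1  c=15->cb=1,t=3,b0=1
L=6*4+3=27  i=1*4+1*2+1=7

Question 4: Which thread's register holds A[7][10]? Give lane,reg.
r:7=>grp=7,rB=0  c:10=>cB=1,tig=1,lo=0
L=7*4+1=29  i=1*4+0*2+0=4

29,4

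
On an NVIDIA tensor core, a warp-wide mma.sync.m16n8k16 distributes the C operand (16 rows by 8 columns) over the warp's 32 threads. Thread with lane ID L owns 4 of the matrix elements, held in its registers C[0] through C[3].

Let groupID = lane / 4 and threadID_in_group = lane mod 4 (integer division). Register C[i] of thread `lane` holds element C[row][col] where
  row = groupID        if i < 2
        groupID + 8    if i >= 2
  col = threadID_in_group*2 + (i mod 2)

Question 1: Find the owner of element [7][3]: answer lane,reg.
r:7=>grp=7,rB=0  c:3=>tig=1,lo=1
L=7*4+1=29  i=0*2+1=1

29,1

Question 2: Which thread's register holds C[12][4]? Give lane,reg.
r=12→G=4,rhi=1  c=4→T=2,p=0
L=4*4+2=18  i=1*2+0=2

18,2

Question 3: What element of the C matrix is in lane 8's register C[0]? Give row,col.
L=8->g=8>>2=2, t=8&3=0
[0]->row 2+0=2  col 0·2+0=0

2,0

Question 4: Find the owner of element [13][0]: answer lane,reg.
20,2

r=13→G=5,rhi=1  c=0→T=0,p=0
L=5*4+0=20  i=1*2+0=2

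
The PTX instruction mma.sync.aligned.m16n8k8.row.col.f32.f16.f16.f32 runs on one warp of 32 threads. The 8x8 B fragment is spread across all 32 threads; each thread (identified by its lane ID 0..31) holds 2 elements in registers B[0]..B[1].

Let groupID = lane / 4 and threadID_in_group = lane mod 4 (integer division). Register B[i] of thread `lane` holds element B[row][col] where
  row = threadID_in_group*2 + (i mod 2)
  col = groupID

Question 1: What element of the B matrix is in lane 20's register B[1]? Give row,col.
1,5

lane 20: gr=5 (20/4), th=0 (20%4)
i=1: r=0*2+1=1, c=gr=5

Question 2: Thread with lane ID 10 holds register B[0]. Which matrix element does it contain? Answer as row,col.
10: gid=2,tid=2
[0] (2*2+0,2) = (4,2)

4,2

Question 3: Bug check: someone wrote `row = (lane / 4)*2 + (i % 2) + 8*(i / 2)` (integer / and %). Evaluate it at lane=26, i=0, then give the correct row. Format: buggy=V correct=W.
`(lane / 4)*2 + (i % 2) + 8*(i / 2)`[26,0]→12
L=26→G=26>>2=6, T=26&3=2
[0]→row 2·2+0=4  col G=6
row: 12 vs 4

buggy=12 correct=4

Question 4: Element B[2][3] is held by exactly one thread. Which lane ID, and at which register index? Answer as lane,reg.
13,0

c: 3->gid=3  r: 2->tid=1,i&1=0
L=3*4+1=13  i=0=0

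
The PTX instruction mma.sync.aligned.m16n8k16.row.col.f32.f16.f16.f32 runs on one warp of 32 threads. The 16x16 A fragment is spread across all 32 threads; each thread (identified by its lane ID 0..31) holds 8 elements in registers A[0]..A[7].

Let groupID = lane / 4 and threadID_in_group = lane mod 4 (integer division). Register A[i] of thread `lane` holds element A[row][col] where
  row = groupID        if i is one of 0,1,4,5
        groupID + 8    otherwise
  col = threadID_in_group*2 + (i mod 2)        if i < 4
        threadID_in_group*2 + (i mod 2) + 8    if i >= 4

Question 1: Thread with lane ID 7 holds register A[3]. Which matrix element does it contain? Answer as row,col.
L=7→G=7>>2=1, T=7&3=3
[3]→row 1+8=9  col 3·2+1+0=7

9,7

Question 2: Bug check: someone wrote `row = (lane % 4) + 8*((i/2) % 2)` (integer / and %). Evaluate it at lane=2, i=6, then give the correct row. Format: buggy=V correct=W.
buggy=10 correct=8

`(lane % 4) + 8*((i/2) % 2)`[2,6]⇒10
lane 2: gr=0 (2/4), th=2 (2%4)
i=6: r=0+8=8, c=2*2+0+8=12
row: 10 vs 8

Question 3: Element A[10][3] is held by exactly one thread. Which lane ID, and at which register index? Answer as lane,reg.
9,3

r=10->g=2,rb=1  c=3->cb=0,t=1,b0=1
L=2*4+1=9  i=0*4+1*2+1=3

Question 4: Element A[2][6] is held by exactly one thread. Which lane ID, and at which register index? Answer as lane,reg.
11,0

r=2→G=2,rhi=0  c=6→chi=0,T=3,p=0
L=2*4+3=11  i=0*4+0*2+0=0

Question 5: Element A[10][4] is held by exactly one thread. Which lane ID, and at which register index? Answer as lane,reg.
10,2

r: 10->gid=2,r8=1  c: 4->c8=0,tid=2,i&1=0
L=2*4+2=10  i=0*4+1*2+0=2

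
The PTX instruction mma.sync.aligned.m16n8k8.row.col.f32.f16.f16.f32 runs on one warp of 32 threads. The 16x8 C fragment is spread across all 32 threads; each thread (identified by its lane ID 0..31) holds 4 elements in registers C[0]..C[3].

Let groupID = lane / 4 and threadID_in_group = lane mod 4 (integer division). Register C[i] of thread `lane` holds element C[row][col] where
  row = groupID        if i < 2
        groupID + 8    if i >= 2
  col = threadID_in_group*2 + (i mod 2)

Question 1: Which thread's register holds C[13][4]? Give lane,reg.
22,2

r:13=>grp=5,rB=1  c:4=>tig=2,lo=0
L=5*4+2=22  i=1*2+0=2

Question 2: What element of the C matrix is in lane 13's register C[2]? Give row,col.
13: gid=3,tid=1
[2] (3+8,1*2+0) = (11,2)

11,2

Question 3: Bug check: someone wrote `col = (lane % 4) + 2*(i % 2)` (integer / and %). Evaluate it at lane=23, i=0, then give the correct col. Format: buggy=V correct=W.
`(lane % 4) + 2*(i % 2)`[23,0]→3
lane 23: G=5 (23/4), T=3 (23%4)
i=0: r=5+0=5, c=3*2+0=6
col: 3 vs 6

buggy=3 correct=6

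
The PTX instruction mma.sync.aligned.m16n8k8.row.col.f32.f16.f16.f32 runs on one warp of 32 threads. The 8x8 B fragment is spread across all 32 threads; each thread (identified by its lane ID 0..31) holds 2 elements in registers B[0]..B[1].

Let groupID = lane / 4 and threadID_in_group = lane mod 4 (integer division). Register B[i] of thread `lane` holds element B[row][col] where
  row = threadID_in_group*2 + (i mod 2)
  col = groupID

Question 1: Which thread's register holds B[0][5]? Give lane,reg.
20,0

c:5=>grp=5  r:0=>tig=0,lo=0
L=5*4+0=20  i=0=0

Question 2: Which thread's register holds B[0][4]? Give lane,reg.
16,0

c=4->g=4  r=0->t=0,b0=0
L=4*4+0=16  i=0=0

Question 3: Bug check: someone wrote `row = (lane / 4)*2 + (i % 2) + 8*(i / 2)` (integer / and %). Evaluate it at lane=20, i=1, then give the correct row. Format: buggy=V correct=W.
buggy=11 correct=1

`(lane / 4)*2 + (i % 2) + 8*(i / 2)`[20,1]→11
20: G=5,T=0
[1] (0*2+1,5) = (1,5)
row: 11 vs 1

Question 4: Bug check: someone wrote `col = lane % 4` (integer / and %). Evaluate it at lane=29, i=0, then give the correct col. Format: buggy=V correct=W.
`lane % 4`[29,0]->1
L=29->g=29>>2=7, t=29&3=1
[0]->row 1·2+0=2  col g=7
col: 1 vs 7

buggy=1 correct=7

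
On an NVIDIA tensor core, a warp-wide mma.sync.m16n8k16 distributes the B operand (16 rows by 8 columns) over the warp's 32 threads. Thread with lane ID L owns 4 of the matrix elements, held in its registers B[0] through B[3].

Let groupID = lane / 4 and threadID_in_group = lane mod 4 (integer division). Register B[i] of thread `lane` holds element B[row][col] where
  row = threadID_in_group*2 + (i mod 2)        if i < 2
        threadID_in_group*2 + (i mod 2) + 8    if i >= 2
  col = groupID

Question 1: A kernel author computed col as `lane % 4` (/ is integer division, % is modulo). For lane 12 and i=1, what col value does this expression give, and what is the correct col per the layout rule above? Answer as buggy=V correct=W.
`lane % 4`[12,1]⇒0
lane 12⇒12/4=3, 12 mod 4=0
i=1  r:2·0+1+0⇒1  c:3
col: 0 vs 3

buggy=0 correct=3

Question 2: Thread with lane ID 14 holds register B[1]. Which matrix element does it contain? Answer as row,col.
5,3

L=14→G=14>>2=3, T=14&3=2
[1]→row 2·2+1+0=5  col G=3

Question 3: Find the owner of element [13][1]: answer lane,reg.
6,3

c=1→G=1  r=13→rhi=1,T=2,p=1
L=1*4+2=6  i=1*2+1=3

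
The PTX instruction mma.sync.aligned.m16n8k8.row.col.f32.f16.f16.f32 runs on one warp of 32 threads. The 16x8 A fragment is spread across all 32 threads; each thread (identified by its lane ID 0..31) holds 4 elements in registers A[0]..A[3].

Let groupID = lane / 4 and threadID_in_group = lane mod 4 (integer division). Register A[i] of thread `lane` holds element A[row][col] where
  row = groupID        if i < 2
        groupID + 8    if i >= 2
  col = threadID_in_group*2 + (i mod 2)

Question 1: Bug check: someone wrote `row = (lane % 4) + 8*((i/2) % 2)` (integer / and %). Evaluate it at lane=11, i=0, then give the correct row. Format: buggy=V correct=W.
buggy=3 correct=2

`(lane % 4) + 8*((i/2) % 2)`[11,0]→3
L=11→G=11>>2=2, T=11&3=3
[0]→row 2+0=2  col 3·2+0=6
row: 3 vs 2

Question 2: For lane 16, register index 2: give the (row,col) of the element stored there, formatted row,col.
lane 16⇒16/4=4, 16 mod 4=0
i=2  r:4+8⇒12  c:2·0+0⇒0

12,0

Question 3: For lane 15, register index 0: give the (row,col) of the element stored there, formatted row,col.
L=15->g=15>>2=3, t=15&3=3
[0]->row 3+0=3  col 3·2+0=6

3,6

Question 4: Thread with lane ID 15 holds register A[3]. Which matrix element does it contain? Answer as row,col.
11,7

15: gid=3,tid=3
[3] (3+8,3*2+1) = (11,7)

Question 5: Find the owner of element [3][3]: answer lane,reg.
r=3→G=3,rhi=0  c=3→T=1,p=1
L=3*4+1=13  i=0*2+1=1

13,1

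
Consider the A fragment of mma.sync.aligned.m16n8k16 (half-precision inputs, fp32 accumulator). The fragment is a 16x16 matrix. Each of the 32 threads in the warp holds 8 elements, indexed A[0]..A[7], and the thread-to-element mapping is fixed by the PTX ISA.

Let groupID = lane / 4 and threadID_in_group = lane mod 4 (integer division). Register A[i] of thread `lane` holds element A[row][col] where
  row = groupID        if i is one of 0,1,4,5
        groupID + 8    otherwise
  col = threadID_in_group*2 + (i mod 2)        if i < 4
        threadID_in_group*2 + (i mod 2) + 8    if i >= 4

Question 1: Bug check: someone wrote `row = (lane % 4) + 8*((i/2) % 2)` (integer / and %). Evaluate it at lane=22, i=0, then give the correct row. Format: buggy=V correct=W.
buggy=2 correct=5

`(lane % 4) + 8*((i/2) % 2)`[22,0]->2
22: g=5,t=2
[0] (5+0,2*2+0+0) = (5,4)
row: 2 vs 5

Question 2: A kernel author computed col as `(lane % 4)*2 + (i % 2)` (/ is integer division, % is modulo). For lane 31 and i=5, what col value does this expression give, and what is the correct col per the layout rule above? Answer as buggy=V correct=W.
`(lane % 4)*2 + (i % 2)`[31,5]→7
lane 31: G=7 (31/4), T=3 (31%4)
i=5: r=7+0=7, c=3*2+1+8=15
col: 7 vs 15

buggy=7 correct=15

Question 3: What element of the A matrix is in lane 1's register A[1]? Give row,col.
lane 1: gr=0 (1/4), th=1 (1%4)
i=1: r=0+0=0, c=1*2+1+0=3

0,3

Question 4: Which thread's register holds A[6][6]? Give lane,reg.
r: 6->gid=6,r8=0  c: 6->c8=0,tid=3,i&1=0
L=6*4+3=27  i=0*4+0*2+0=0

27,0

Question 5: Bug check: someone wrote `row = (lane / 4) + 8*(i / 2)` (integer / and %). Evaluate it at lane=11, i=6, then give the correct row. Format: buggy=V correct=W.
`(lane / 4) + 8*(i / 2)`[11,6]->26
lane 11: g=2 (11/4), t=3 (11%4)
i=6: r=2+8=10, c=3*2+0+8=14
row: 26 vs 10

buggy=26 correct=10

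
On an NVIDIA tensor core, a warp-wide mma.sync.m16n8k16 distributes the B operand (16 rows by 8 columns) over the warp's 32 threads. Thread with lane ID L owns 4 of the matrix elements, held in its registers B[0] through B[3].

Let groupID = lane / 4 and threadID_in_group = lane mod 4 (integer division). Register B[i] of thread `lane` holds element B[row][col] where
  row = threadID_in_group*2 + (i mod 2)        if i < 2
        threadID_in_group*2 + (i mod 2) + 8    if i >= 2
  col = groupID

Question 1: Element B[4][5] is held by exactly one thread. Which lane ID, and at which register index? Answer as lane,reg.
c=5→G=5  r=4→rhi=0,T=2,p=0
L=5*4+2=22  i=0*2+0=0

22,0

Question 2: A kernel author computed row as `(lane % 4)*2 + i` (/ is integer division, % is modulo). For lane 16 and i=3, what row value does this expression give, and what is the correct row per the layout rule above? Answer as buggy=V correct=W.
buggy=3 correct=9

`(lane % 4)*2 + i`[16,3]⇒3
lane 16: gr=4 (16/4), th=0 (16%4)
i=3: r=0*2+1+8=9, c=gr=4
row: 3 vs 9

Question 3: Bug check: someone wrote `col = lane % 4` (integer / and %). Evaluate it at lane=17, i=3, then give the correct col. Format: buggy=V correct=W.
buggy=1 correct=4

`lane % 4`[17,3]→1
17: G=4,T=1
[3] (1*2+1+8,4) = (11,4)
col: 1 vs 4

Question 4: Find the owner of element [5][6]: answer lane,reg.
c=6->g=6  r=5->rb=0,t=2,b0=1
L=6*4+2=26  i=0*2+1=1

26,1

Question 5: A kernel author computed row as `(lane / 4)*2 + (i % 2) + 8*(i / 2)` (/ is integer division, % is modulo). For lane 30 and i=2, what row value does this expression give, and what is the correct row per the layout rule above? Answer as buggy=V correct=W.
buggy=22 correct=12

`(lane / 4)*2 + (i % 2) + 8*(i / 2)`[30,2]→22
30: G=7,T=2
[2] (2*2+0+8,7) = (12,7)
row: 22 vs 12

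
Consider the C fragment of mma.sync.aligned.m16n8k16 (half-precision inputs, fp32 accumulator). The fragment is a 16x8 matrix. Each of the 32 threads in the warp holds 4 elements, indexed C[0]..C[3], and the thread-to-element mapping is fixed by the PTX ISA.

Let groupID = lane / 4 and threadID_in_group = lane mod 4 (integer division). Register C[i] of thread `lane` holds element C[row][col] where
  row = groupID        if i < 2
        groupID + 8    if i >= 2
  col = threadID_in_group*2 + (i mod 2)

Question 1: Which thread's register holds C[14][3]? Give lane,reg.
25,3

r=14⇒gr=6,Rb=1  c=3⇒th=1,odd=1
L=6*4+1=25  i=1*2+1=3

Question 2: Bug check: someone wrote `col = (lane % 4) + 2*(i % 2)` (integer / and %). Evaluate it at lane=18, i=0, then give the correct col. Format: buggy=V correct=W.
buggy=2 correct=4

`(lane % 4) + 2*(i % 2)`[18,0]=>2
18: grp=4,tig=2
[0] (4+0,2*2+0) = (4,4)
col: 2 vs 4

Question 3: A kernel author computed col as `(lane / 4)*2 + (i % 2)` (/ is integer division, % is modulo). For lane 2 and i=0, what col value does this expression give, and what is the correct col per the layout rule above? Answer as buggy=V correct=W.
`(lane / 4)*2 + (i % 2)`[2,0]→0
L=2→G=2>>2=0, T=2&3=2
[0]→row 0+0=0  col 2·2+0=4
col: 0 vs 4

buggy=0 correct=4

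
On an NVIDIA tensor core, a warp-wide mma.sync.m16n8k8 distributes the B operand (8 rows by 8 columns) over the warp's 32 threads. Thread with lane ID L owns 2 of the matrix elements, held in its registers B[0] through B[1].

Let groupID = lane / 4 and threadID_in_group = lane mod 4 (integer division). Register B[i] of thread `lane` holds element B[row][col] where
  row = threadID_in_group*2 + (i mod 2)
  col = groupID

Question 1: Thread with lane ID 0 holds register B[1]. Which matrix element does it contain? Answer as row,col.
1,0

lane 0→0/4=0, 0 mod 4=0
i=1  r:2·0+1→1  c:0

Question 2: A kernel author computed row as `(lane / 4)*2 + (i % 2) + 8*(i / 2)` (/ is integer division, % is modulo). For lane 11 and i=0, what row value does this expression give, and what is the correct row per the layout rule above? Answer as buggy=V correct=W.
`(lane / 4)*2 + (i % 2) + 8*(i / 2)`[11,0]→4
11: G=2,T=3
[0] (3*2+0,2) = (6,2)
row: 4 vs 6

buggy=4 correct=6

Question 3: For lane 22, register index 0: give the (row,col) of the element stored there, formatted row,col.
22: grp=5,tig=2
[0] (2*2+0,5) = (4,5)

4,5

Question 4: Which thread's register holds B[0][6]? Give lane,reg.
24,0

c=6→G=6  r=0→T=0,p=0
L=6*4+0=24  i=0=0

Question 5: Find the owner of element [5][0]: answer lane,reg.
2,1

c=0⇒gr=0  r=5⇒th=2,odd=1
L=0*4+2=2  i=1=1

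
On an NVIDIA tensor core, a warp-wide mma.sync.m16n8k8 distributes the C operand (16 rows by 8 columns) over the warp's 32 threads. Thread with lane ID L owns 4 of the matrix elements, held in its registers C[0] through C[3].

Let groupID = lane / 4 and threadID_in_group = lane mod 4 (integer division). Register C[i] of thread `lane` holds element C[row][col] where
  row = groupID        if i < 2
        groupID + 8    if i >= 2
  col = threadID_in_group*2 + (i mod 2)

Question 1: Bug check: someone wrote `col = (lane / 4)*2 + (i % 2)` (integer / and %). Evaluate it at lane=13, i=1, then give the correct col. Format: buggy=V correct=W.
`(lane / 4)*2 + (i % 2)`[13,1]->7
lane 13: gid=3 (13/4), tid=1 (13%4)
i=1: r=3+0=3, c=1*2+1=3
col: 7 vs 3

buggy=7 correct=3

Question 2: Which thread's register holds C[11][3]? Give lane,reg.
13,3

r=11→G=3,rhi=1  c=3→T=1,p=1
L=3*4+1=13  i=1*2+1=3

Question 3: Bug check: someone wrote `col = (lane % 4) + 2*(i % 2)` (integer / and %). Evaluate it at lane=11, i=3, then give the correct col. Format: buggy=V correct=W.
`(lane % 4) + 2*(i % 2)`[11,3]=>5
L=11=>grp=11>>2=2, tig=11&3=3
[3]=>row 2+8=10  col 3·2+1=7
col: 5 vs 7

buggy=5 correct=7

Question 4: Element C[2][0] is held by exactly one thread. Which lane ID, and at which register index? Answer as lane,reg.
r: 2->gid=2,r8=0  c: 0->tid=0,i&1=0
L=2*4+0=8  i=0*2+0=0

8,0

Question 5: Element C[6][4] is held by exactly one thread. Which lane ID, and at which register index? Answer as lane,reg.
26,0

r=6->g=6,rb=0  c=4->t=2,b0=0
L=6*4+2=26  i=0*2+0=0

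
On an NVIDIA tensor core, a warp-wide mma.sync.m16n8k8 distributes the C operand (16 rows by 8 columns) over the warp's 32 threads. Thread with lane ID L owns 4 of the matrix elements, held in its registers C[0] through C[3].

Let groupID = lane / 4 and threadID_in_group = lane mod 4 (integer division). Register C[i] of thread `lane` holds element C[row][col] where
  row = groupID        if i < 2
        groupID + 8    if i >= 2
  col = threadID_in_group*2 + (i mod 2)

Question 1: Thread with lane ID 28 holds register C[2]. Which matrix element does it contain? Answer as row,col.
lane 28=>28/4=7, 28 mod 4=0
i=2  r:7+8=>15  c:2·0+0=>0

15,0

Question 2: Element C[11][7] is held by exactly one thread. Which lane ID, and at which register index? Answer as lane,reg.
15,3

r: 11->gid=3,r8=1  c: 7->tid=3,i&1=1
L=3*4+3=15  i=1*2+1=3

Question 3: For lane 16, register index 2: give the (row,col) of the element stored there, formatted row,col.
L=16⇒gr=16>>2=4, th=16&3=0
[2]⇒row 4+8=12  col 0·2+0=0

12,0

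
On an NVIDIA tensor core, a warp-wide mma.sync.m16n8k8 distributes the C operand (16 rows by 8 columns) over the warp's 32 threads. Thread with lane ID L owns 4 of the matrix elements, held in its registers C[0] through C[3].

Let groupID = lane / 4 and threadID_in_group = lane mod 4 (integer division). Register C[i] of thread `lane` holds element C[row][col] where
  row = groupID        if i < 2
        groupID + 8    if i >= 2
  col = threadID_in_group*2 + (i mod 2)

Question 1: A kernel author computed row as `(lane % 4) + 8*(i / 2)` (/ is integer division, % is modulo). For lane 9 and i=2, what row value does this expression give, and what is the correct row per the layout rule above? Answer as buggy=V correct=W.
buggy=9 correct=10

`(lane % 4) + 8*(i / 2)`[9,2]=>9
9: grp=2,tig=1
[2] (2+8,1*2+0) = (10,2)
row: 9 vs 10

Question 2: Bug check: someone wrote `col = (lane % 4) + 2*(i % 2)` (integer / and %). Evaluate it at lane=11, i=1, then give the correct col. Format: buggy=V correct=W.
buggy=5 correct=7

`(lane % 4) + 2*(i % 2)`[11,1]->5
lane 11->11/4=2, 11 mod 4=3
i=1  r:2+0->2  c:2·3+1->7
col: 5 vs 7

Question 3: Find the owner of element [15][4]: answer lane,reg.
30,2

r: 15->gid=7,r8=1  c: 4->tid=2,i&1=0
L=7*4+2=30  i=1*2+0=2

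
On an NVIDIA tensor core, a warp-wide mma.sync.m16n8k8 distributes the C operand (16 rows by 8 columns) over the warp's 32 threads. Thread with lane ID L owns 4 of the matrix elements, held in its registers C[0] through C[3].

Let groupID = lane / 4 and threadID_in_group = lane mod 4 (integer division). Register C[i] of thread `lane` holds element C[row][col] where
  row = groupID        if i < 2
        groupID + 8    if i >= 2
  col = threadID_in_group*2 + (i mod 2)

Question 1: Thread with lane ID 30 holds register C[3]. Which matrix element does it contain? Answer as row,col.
lane 30: grp=7 (30/4), tig=2 (30%4)
i=3: r=7+8=15, c=2*2+1=5

15,5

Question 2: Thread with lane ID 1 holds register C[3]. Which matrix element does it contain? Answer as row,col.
8,3

L=1=>grp=1>>2=0, tig=1&3=1
[3]=>row 0+8=8  col 1·2+1=3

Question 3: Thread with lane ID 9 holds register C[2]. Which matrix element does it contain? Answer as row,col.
lane 9→9/4=2, 9 mod 4=1
i=2  r:2+8→10  c:2·1+0→2

10,2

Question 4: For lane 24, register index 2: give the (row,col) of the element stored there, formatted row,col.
24: grp=6,tig=0
[2] (6+8,0*2+0) = (14,0)

14,0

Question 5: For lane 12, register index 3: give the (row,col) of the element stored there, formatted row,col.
11,1

lane 12→12/4=3, 12 mod 4=0
i=3  r:3+8→11  c:2·0+1→1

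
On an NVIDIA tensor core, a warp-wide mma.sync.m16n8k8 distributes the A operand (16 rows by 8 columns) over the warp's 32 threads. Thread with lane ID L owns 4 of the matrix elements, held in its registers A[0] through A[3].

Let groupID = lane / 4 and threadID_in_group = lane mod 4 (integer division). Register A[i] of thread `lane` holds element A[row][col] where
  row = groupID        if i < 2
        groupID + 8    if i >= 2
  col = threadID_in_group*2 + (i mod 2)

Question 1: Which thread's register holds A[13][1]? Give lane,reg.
r: 13->gid=5,r8=1  c: 1->tid=0,i&1=1
L=5*4+0=20  i=1*2+1=3

20,3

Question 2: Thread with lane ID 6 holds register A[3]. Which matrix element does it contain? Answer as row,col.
L=6=>grp=6>>2=1, tig=6&3=2
[3]=>row 1+8=9  col 2·2+1=5

9,5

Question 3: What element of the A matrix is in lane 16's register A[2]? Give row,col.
12,0

16: gr=4,th=0
[2] (4+8,0*2+0) = (12,0)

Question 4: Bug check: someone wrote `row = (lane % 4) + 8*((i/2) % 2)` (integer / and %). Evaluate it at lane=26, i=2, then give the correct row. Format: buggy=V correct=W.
`(lane % 4) + 8*((i/2) % 2)`[26,2]⇒10
lane 26: gr=6 (26/4), th=2 (26%4)
i=2: r=6+8=14, c=2*2+0=4
row: 10 vs 14

buggy=10 correct=14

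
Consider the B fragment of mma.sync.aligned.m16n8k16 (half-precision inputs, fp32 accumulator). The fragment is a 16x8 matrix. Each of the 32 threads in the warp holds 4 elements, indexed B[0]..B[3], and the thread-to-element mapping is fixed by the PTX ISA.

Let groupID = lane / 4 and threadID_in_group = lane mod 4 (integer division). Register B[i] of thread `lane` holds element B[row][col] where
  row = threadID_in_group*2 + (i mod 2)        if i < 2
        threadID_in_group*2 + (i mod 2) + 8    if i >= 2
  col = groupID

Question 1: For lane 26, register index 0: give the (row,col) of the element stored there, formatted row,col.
lane 26→26/4=6, 26 mod 4=2
i=0  r:2·2+0+0→4  c:6

4,6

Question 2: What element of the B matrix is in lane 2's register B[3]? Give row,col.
13,0

L=2->gid=2>>2=0, tid=2&3=2
[3]->row 2·2+1+8=13  col gid=0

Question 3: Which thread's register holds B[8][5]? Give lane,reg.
c=5→G=5  r=8→rhi=1,T=0,p=0
L=5*4+0=20  i=1*2+0=2

20,2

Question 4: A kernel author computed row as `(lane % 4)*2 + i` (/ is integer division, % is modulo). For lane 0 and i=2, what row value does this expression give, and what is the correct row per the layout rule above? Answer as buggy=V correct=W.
`(lane % 4)*2 + i`[0,2]->2
L=0->gid=0>>2=0, tid=0&3=0
[2]->row 0·2+0+8=8  col gid=0
row: 2 vs 8

buggy=2 correct=8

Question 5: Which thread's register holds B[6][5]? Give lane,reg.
c=5->g=5  r=6->rb=0,t=3,b0=0
L=5*4+3=23  i=0*2+0=0

23,0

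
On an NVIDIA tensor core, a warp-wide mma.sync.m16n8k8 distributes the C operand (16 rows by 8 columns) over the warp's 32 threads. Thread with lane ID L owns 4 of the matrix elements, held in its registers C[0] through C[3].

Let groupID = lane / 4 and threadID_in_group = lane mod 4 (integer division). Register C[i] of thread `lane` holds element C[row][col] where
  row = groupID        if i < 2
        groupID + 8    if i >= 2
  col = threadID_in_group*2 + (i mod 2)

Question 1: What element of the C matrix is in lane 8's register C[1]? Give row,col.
2,1

lane 8: gid=2 (8/4), tid=0 (8%4)
i=1: r=2+0=2, c=0*2+1=1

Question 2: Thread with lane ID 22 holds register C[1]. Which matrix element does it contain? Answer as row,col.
5,5

22: G=5,T=2
[1] (5+0,2*2+1) = (5,5)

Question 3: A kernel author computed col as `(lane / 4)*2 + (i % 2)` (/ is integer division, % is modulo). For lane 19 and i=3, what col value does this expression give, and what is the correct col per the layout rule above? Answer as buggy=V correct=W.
buggy=9 correct=7

`(lane / 4)*2 + (i % 2)`[19,3]->9
19: g=4,t=3
[3] (4+8,3*2+1) = (12,7)
col: 9 vs 7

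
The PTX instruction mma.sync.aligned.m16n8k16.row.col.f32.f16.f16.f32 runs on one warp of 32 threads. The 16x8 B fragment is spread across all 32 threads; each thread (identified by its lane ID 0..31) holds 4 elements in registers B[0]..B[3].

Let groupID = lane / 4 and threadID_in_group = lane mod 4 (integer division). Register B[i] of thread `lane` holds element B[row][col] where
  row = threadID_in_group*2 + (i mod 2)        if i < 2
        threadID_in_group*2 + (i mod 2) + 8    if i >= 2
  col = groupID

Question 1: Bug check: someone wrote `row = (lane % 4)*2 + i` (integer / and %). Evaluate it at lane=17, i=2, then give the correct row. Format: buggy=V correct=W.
`(lane % 4)*2 + i`[17,2]->4
lane 17: g=4 (17/4), t=1 (17%4)
i=2: r=1*2+0+8=10, c=g=4
row: 4 vs 10

buggy=4 correct=10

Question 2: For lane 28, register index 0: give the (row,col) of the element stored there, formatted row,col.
lane 28->28/4=7, 28 mod 4=0
i=0  r:2·0+0+0->0  c:7

0,7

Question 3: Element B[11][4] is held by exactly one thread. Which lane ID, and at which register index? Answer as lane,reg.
c=4->g=4  r=11->rb=1,t=1,b0=1
L=4*4+1=17  i=1*2+1=3

17,3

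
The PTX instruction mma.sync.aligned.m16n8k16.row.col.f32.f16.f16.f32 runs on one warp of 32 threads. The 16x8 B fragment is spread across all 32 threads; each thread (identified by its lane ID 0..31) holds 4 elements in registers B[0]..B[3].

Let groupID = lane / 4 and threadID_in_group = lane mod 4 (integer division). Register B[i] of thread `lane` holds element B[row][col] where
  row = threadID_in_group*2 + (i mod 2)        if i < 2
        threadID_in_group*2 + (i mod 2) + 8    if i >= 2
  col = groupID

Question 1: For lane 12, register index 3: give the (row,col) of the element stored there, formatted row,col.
L=12=>grp=12>>2=3, tig=12&3=0
[3]=>row 0·2+1+8=9  col grp=3

9,3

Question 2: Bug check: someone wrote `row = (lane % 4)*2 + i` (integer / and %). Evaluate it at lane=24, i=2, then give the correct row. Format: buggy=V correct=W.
`(lane % 4)*2 + i`[24,2]⇒2
L=24⇒gr=24>>2=6, th=24&3=0
[2]⇒row 0·2+0+8=8  col gr=6
row: 2 vs 8

buggy=2 correct=8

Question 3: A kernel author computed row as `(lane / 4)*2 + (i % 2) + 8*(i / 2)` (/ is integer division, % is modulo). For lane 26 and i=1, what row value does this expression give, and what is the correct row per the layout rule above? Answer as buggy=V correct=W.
buggy=13 correct=5

`(lane / 4)*2 + (i % 2) + 8*(i / 2)`[26,1]⇒13
L=26⇒gr=26>>2=6, th=26&3=2
[1]⇒row 2·2+1+0=5  col gr=6
row: 13 vs 5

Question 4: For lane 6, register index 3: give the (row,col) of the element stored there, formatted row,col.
6: gr=1,th=2
[3] (2*2+1+8,1) = (13,1)

13,1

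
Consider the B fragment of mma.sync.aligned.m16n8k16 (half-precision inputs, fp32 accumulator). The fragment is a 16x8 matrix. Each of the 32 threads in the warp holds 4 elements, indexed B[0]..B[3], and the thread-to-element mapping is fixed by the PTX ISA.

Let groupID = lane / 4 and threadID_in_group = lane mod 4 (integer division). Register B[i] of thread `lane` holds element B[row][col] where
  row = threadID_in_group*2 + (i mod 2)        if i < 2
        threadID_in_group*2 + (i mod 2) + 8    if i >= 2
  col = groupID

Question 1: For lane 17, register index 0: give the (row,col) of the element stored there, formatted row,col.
2,4

lane 17=>17/4=4, 17 mod 4=1
i=0  r:2·1+0+0=>2  c:4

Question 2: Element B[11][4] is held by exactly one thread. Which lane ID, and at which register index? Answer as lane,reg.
17,3

c:4=>grp=4  r:11=>rB=1,tig=1,lo=1
L=4*4+1=17  i=1*2+1=3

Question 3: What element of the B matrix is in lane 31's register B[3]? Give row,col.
15,7

L=31->g=31>>2=7, t=31&3=3
[3]->row 3·2+1+8=15  col g=7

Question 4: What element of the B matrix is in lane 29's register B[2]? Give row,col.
lane 29: gid=7 (29/4), tid=1 (29%4)
i=2: r=1*2+0+8=10, c=gid=7

10,7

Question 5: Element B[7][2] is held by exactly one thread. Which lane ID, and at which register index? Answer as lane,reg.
11,1

c=2⇒gr=2  r=7⇒Rb=0,th=3,odd=1
L=2*4+3=11  i=0*2+1=1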